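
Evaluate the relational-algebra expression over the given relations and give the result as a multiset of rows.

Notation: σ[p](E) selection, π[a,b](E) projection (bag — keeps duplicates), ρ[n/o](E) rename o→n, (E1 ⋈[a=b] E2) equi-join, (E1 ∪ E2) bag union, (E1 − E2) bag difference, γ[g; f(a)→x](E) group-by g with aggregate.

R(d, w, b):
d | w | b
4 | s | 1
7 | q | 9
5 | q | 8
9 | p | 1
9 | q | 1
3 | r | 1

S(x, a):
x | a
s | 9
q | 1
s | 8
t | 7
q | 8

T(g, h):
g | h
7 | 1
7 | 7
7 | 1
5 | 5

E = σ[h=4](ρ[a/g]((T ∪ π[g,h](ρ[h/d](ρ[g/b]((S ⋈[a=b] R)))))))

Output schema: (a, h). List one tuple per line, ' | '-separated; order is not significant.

Stepwise |·|:
  T → 4
  S → 5
  R → 6
  (S ⋈[a=b] R) → 7
  ρ[g/b]((S ⋈[a=b] R)) → 7
  ρ[h/d](ρ[g/b]((S ⋈[a=b] R))) → 7
  π[g,h](ρ[h/d](ρ[g/b]((S ⋈[a=b] R)))) → 7
  (T ∪ π[g,h](ρ[h/d](ρ[g/b]((S ⋈[a=b] R))))) → 11
  ρ[a/g]((T ∪ π[g,h](ρ[h/d](ρ[g/b]((S ⋈[a=b] R)))))) → 11
  σ[h=4](ρ[a/g]((T ∪ π[g,h](ρ[h/d](ρ[g/b]((S ⋈[a=b] R))))))) → 1

== RESULT ==
a | h
1 | 4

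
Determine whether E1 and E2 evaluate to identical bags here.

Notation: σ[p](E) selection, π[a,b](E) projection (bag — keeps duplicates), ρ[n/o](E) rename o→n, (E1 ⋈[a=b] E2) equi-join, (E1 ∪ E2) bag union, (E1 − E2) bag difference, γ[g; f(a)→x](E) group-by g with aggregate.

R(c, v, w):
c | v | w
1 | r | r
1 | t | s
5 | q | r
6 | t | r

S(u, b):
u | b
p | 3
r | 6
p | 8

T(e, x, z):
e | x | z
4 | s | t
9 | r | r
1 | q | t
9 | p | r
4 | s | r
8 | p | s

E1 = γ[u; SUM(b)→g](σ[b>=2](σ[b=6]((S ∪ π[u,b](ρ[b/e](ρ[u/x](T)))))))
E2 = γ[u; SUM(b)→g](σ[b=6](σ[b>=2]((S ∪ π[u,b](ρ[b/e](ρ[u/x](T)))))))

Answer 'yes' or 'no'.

E1 row counts bottom-up:
  S → 3
  T → 6
  ρ[u/x](T) → 6
  ρ[b/e](ρ[u/x](T)) → 6
  π[u,b](ρ[b/e](ρ[u/x](T))) → 6
  (S ∪ π[u,b](ρ[b/e](ρ[u/x](T)))) → 9
  σ[b=6]((S ∪ π[u,b](ρ[b/e](ρ[u/x](T))))) → 1
  σ[b>=2](σ[b=6]((S ∪ π[u,b](ρ[b/e](ρ[u/x](T)))))) → 1
  γ[u; SUM(b)→g](σ[b>=2](σ[b=6]((S ∪ π[u,b](ρ[b/e](ρ[u/x](T))))))) → 1
E2 row counts bottom-up:
  S → 3
  T → 6
  ρ[u/x](T) → 6
  ρ[b/e](ρ[u/x](T)) → 6
  π[u,b](ρ[b/e](ρ[u/x](T))) → 6
  (S ∪ π[u,b](ρ[b/e](ρ[u/x](T)))) → 9
  σ[b>=2]((S ∪ π[u,b](ρ[b/e](ρ[u/x](T))))) → 8
  σ[b=6](σ[b>=2]((S ∪ π[u,b](ρ[b/e](ρ[u/x](T)))))) → 1
  γ[u; SUM(b)→g](σ[b=6](σ[b>=2]((S ∪ π[u,b](ρ[b/e](ρ[u/x](T))))))) → 1

E1 and E2 produce the same multiset:
u | g
r | 6

yes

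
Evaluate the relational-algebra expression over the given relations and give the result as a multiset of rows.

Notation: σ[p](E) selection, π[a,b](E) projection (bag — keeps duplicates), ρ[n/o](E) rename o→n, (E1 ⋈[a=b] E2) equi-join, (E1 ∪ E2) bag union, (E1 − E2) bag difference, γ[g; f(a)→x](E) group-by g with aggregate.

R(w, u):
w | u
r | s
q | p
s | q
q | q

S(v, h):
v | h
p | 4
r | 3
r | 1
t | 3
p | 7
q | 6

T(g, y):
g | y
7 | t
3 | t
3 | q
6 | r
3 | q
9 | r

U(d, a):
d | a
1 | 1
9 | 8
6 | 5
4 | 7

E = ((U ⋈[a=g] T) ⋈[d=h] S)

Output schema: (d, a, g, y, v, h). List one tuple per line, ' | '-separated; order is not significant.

Stepwise |·|:
  U → 4
  T → 6
  (U ⋈[a=g] T) → 1
  S → 6
  ((U ⋈[a=g] T) ⋈[d=h] S) → 1

== RESULT ==
d | a | g | y | v | h
4 | 7 | 7 | t | p | 4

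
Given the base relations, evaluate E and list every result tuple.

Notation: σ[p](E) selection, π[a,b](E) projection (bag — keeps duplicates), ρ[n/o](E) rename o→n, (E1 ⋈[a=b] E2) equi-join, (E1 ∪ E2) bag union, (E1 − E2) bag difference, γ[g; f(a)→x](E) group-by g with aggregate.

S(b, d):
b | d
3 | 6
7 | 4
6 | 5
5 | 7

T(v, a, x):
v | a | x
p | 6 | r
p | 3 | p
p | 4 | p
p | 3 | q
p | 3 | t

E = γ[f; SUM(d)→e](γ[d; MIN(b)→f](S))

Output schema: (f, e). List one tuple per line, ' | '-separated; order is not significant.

Per-node cardinality:
  S → 4
  γ[d; MIN(b)→f](S) → 4
  γ[f; SUM(d)→e](γ[d; MIN(b)→f](S)) → 4

== RESULT ==
f | e
3 | 6
5 | 7
6 | 5
7 | 4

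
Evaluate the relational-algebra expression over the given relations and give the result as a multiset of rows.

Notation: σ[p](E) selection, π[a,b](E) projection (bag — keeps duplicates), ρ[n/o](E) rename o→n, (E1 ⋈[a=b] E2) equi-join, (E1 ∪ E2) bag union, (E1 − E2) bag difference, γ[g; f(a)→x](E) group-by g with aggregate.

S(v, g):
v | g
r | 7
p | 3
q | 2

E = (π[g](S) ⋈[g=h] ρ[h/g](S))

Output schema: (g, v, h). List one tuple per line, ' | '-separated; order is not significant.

Stepwise |·|:
  S → 3
  π[g](S) → 3
  S → 3
  ρ[h/g](S) → 3
  (π[g](S) ⋈[g=h] ρ[h/g](S)) → 3

== RESULT ==
g | v | h
2 | q | 2
3 | p | 3
7 | r | 7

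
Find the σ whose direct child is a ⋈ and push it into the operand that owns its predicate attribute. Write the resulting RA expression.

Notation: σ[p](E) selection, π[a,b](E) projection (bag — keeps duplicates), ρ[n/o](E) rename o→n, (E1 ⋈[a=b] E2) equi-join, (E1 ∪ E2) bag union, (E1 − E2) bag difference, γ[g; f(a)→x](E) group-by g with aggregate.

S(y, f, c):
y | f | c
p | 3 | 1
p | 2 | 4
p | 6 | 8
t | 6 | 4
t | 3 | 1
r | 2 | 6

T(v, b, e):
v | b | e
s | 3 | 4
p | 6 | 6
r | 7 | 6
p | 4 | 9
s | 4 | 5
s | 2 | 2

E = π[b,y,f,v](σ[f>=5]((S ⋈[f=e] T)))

σ filters on f, owned by the left side.
E' = π[b,y,f,v]((σ[f>=5](S) ⋈[f=e] T))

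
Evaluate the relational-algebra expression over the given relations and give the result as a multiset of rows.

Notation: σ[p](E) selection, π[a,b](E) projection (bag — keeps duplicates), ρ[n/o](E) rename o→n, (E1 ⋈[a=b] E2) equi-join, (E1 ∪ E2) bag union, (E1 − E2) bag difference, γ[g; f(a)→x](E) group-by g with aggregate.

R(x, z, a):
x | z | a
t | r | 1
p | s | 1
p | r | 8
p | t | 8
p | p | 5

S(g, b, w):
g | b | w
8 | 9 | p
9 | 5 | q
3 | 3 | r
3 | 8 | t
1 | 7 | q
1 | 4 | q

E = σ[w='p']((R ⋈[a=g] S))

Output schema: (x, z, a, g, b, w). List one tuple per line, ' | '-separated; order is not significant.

Subexpression sizes:
  R → 5
  S → 6
  (R ⋈[a=g] S) → 6
  σ[w='p']((R ⋈[a=g] S)) → 2

== RESULT ==
x | z | a | g | b | w
p | r | 8 | 8 | 9 | p
p | t | 8 | 8 | 9 | p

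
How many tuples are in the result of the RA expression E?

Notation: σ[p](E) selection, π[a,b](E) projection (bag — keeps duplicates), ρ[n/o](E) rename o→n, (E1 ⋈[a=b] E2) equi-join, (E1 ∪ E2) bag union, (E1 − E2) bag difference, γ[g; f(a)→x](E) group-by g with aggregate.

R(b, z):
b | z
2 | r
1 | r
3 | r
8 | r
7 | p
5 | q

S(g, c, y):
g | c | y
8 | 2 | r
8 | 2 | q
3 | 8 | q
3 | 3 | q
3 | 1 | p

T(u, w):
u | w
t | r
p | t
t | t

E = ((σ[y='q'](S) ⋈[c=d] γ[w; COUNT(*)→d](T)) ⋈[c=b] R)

Row counts bottom-up:
  S → 5
  σ[y='q'](S) → 3
  T → 3
  γ[w; COUNT(*)→d](T) → 2
  (σ[y='q'](S) ⋈[c=d] γ[w; COUNT(*)→d](T)) → 1
  R → 6
  ((σ[y='q'](S) ⋈[c=d] γ[w; COUNT(*)→d](T)) ⋈[c=b] R) → 1

|E| = 1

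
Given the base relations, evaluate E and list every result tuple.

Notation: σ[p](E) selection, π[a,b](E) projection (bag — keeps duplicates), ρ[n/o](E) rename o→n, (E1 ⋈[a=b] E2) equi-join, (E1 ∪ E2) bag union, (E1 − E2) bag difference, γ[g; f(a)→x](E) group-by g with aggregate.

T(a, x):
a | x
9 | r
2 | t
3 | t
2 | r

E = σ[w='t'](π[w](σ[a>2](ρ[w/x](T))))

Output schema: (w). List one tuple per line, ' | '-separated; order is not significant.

Subexpression sizes:
  T → 4
  ρ[w/x](T) → 4
  σ[a>2](ρ[w/x](T)) → 2
  π[w](σ[a>2](ρ[w/x](T))) → 2
  σ[w='t'](π[w](σ[a>2](ρ[w/x](T)))) → 1

== RESULT ==
w
t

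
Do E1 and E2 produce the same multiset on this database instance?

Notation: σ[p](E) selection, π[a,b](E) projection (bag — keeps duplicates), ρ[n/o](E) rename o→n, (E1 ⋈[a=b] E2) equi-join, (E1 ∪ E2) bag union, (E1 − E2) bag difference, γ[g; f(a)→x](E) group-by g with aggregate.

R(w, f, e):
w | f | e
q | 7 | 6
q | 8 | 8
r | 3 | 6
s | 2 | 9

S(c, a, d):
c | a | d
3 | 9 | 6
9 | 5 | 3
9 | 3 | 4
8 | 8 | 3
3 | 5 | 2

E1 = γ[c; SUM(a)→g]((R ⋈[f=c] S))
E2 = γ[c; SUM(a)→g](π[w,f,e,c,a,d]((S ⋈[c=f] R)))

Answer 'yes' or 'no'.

E1 per-node cardinality:
  R → 4
  S → 5
  (R ⋈[f=c] S) → 3
  γ[c; SUM(a)→g]((R ⋈[f=c] S)) → 2
E2 per-node cardinality:
  S → 5
  R → 4
  (S ⋈[c=f] R) → 3
  π[w,f,e,c,a,d]((S ⋈[c=f] R)) → 3
  γ[c; SUM(a)→g](π[w,f,e,c,a,d]((S ⋈[c=f] R))) → 2

E1 and E2 produce the same multiset:
c | g
3 | 14
8 | 8

yes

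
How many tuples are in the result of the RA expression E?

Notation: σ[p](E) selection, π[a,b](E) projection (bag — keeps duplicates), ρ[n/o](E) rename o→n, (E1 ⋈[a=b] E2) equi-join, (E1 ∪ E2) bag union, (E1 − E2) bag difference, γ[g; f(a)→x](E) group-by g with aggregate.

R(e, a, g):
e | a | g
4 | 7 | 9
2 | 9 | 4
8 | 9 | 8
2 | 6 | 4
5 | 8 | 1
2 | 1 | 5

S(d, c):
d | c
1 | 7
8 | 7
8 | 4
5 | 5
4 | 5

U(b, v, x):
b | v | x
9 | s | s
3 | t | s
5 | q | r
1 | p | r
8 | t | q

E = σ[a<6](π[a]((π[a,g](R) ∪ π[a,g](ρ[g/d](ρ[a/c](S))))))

Per-node cardinality:
  R → 6
  π[a,g](R) → 6
  S → 5
  ρ[a/c](S) → 5
  ρ[g/d](ρ[a/c](S)) → 5
  π[a,g](ρ[g/d](ρ[a/c](S))) → 5
  (π[a,g](R) ∪ π[a,g](ρ[g/d](ρ[a/c](S)))) → 11
  π[a]((π[a,g](R) ∪ π[a,g](ρ[g/d](ρ[a/c](S))))) → 11
  σ[a<6](π[a]((π[a,g](R) ∪ π[a,g](ρ[g/d](ρ[a/c](S)))))) → 4

|E| = 4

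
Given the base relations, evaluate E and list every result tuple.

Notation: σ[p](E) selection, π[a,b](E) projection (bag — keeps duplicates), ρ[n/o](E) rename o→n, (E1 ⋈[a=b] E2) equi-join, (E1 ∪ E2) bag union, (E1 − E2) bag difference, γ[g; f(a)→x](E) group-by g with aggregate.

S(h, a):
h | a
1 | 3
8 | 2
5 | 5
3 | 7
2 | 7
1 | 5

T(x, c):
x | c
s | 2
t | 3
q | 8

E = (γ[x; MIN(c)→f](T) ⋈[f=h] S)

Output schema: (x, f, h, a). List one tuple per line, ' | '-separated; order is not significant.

Per-node cardinality:
  T → 3
  γ[x; MIN(c)→f](T) → 3
  S → 6
  (γ[x; MIN(c)→f](T) ⋈[f=h] S) → 3

== RESULT ==
x | f | h | a
q | 8 | 8 | 2
s | 2 | 2 | 7
t | 3 | 3 | 7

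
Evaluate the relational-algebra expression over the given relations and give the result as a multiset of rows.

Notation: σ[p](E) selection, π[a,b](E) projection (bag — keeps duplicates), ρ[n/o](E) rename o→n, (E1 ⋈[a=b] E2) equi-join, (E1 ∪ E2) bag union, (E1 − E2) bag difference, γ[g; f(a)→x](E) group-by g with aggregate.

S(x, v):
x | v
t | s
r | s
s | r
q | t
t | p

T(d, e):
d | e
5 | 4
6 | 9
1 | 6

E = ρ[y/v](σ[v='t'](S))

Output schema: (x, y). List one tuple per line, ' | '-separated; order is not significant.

Subexpression sizes:
  S → 5
  σ[v='t'](S) → 1
  ρ[y/v](σ[v='t'](S)) → 1

== RESULT ==
x | y
q | t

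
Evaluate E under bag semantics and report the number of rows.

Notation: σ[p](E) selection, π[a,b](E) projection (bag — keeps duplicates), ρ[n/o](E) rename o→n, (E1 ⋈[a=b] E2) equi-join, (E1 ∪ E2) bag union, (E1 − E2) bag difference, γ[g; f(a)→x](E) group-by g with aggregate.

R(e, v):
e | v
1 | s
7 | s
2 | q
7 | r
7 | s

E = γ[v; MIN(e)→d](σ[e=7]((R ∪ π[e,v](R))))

Stepwise |·|:
  R → 5
  R → 5
  π[e,v](R) → 5
  (R ∪ π[e,v](R)) → 10
  σ[e=7]((R ∪ π[e,v](R))) → 6
  γ[v; MIN(e)→d](σ[e=7]((R ∪ π[e,v](R)))) → 2

|E| = 2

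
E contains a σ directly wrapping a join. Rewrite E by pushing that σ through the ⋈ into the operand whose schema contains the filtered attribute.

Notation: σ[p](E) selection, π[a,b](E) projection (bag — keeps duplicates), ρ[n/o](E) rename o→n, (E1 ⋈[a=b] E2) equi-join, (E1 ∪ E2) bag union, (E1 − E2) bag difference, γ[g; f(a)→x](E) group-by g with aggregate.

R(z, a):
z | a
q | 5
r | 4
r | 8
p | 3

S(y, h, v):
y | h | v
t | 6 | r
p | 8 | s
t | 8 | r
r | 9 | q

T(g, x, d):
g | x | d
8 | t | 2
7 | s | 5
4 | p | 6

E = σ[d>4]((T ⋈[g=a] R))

σ filters on d, owned by the left side.
E' = (σ[d>4](T) ⋈[g=a] R)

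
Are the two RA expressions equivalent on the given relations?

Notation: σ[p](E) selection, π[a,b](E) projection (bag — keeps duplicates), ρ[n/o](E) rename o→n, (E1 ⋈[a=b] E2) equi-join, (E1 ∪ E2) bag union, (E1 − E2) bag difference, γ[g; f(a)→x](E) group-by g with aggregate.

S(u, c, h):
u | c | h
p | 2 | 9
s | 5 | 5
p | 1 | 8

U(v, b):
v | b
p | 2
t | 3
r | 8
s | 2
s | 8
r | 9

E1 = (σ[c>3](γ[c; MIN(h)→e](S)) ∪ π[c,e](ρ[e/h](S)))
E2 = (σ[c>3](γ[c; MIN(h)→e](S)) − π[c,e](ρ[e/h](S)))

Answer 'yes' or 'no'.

E1 row counts bottom-up:
  S → 3
  γ[c; MIN(h)→e](S) → 3
  σ[c>3](γ[c; MIN(h)→e](S)) → 1
  S → 3
  ρ[e/h](S) → 3
  π[c,e](ρ[e/h](S)) → 3
  (σ[c>3](γ[c; MIN(h)→e](S)) ∪ π[c,e](ρ[e/h](S))) → 4
E2 row counts bottom-up:
  S → 3
  γ[c; MIN(h)→e](S) → 3
  σ[c>3](γ[c; MIN(h)→e](S)) → 1
  S → 3
  ρ[e/h](S) → 3
  π[c,e](ρ[e/h](S)) → 3
  (σ[c>3](γ[c; MIN(h)→e](S)) − π[c,e](ρ[e/h](S))) → 0

E1 result:
c | e
1 | 8
2 | 9
5 | 5
5 | 5
E2 result:
c | e
(0 rows)
Witness: (2, 9) appears 1× in E1 but 0× in E2.

no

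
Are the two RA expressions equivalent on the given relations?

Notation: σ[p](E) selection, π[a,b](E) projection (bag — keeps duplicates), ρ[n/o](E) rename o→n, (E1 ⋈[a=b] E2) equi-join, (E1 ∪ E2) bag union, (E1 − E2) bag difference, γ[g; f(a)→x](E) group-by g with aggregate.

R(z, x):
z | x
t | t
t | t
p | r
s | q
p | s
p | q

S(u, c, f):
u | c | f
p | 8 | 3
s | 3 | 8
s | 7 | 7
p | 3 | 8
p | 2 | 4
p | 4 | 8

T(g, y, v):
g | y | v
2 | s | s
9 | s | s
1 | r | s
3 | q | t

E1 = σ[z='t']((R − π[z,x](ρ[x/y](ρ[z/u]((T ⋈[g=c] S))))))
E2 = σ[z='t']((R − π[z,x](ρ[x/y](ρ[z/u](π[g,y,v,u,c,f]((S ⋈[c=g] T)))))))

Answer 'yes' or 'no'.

E1 row counts bottom-up:
  R → 6
  T → 4
  S → 6
  (T ⋈[g=c] S) → 3
  ρ[z/u]((T ⋈[g=c] S)) → 3
  ρ[x/y](ρ[z/u]((T ⋈[g=c] S))) → 3
  π[z,x](ρ[x/y](ρ[z/u]((T ⋈[g=c] S)))) → 3
  (R − π[z,x](ρ[x/y](ρ[z/u]((T ⋈[g=c] S))))) → 3
  σ[z='t']((R − π[z,x](ρ[x/y](ρ[z/u]((T ⋈[g=c] S)))))) → 2
E2 row counts bottom-up:
  R → 6
  S → 6
  T → 4
  (S ⋈[c=g] T) → 3
  π[g,y,v,u,c,f]((S ⋈[c=g] T)) → 3
  ρ[z/u](π[g,y,v,u,c,f]((S ⋈[c=g] T))) → 3
  ρ[x/y](ρ[z/u](π[g,y,v,u,c,f]((S ⋈[c=g] T)))) → 3
  π[z,x](ρ[x/y](ρ[z/u](π[g,y,v,u,c,f]((S ⋈[c=g] T))))) → 3
  (R − π[z,x](ρ[x/y](ρ[z/u](π[g,y,v,u,c,f]((S ⋈[c=g] T)))))) → 3
  σ[z='t']((R − π[z,x](ρ[x/y](ρ[z/u](π[g,y,v,u,c,f]((S ⋈[c=g] T))))))) → 2

E1 and E2 produce the same multiset:
z | x
t | t
t | t

yes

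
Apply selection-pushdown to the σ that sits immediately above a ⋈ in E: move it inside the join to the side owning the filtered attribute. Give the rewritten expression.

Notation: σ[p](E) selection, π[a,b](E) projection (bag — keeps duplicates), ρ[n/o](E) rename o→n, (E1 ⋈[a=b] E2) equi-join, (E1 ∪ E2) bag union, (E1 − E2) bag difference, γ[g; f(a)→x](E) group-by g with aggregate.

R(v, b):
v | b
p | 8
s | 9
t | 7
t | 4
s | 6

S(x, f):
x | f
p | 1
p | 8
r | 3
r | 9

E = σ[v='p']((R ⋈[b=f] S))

σ filters on v, owned by the left side.
E' = (σ[v='p'](R) ⋈[b=f] S)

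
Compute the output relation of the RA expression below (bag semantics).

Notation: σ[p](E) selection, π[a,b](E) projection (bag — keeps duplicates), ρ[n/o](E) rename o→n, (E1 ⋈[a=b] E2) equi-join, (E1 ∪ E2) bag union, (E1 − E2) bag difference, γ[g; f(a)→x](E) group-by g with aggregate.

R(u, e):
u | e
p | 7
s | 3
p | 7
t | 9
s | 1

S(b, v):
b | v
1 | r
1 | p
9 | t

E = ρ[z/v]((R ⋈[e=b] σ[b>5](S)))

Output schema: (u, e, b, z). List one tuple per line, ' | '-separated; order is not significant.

Stepwise |·|:
  R → 5
  S → 3
  σ[b>5](S) → 1
  (R ⋈[e=b] σ[b>5](S)) → 1
  ρ[z/v]((R ⋈[e=b] σ[b>5](S))) → 1

== RESULT ==
u | e | b | z
t | 9 | 9 | t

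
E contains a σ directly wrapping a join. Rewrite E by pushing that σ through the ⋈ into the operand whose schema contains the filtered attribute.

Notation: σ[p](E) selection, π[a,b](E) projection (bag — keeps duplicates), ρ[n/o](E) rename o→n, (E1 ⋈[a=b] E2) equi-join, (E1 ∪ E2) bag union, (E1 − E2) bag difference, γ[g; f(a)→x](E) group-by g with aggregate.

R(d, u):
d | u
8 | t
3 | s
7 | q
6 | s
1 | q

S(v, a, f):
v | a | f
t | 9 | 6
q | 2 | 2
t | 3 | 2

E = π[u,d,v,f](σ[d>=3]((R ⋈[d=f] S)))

σ filters on d, owned by the left side.
E' = π[u,d,v,f]((σ[d>=3](R) ⋈[d=f] S))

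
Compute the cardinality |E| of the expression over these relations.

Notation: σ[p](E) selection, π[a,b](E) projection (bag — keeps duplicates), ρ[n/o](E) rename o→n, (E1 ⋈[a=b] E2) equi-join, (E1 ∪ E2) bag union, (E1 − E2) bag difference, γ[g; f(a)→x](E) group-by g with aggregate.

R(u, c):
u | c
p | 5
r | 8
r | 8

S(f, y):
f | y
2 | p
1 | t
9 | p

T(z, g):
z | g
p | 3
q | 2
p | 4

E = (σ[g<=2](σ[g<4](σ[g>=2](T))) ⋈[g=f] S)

Subexpression sizes:
  T → 3
  σ[g>=2](T) → 3
  σ[g<4](σ[g>=2](T)) → 2
  σ[g<=2](σ[g<4](σ[g>=2](T))) → 1
  S → 3
  (σ[g<=2](σ[g<4](σ[g>=2](T))) ⋈[g=f] S) → 1

|E| = 1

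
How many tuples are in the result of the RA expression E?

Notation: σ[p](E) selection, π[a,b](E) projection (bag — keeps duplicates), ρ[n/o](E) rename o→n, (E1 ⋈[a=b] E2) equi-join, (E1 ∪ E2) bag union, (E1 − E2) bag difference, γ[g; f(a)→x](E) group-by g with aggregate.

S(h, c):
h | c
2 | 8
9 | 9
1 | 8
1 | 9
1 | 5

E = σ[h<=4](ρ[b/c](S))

Subexpression sizes:
  S → 5
  ρ[b/c](S) → 5
  σ[h<=4](ρ[b/c](S)) → 4

|E| = 4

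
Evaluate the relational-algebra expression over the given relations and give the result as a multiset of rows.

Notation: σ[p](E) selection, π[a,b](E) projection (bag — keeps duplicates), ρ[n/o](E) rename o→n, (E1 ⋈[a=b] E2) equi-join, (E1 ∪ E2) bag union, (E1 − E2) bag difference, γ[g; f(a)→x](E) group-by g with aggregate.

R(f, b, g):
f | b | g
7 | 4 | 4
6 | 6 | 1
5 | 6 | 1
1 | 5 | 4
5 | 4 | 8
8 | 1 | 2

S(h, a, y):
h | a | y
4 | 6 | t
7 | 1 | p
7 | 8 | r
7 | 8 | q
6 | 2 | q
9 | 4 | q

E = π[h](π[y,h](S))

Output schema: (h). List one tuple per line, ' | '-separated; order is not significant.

Per-node cardinality:
  S → 6
  π[y,h](S) → 6
  π[h](π[y,h](S)) → 6

== RESULT ==
h
4
6
7
7
7
9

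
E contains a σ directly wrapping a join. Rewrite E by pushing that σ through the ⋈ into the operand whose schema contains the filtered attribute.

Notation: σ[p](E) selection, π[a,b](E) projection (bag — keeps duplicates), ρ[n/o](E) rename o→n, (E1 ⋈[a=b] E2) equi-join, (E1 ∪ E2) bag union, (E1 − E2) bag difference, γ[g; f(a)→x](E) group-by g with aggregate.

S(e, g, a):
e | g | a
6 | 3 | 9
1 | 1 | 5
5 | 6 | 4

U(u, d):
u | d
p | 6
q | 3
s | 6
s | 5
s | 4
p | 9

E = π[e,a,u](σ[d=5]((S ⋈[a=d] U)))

σ filters on d, owned by the right side.
E' = π[e,a,u]((S ⋈[a=d] σ[d=5](U)))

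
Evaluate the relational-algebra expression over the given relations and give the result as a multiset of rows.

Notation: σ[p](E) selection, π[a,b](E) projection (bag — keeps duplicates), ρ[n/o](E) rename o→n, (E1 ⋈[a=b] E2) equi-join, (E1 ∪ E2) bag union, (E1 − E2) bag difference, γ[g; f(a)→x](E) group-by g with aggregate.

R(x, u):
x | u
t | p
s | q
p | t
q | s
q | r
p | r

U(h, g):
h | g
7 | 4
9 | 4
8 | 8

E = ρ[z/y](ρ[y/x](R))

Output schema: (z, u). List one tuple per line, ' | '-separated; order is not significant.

Row counts bottom-up:
  R → 6
  ρ[y/x](R) → 6
  ρ[z/y](ρ[y/x](R)) → 6

== RESULT ==
z | u
p | r
p | t
q | r
q | s
s | q
t | p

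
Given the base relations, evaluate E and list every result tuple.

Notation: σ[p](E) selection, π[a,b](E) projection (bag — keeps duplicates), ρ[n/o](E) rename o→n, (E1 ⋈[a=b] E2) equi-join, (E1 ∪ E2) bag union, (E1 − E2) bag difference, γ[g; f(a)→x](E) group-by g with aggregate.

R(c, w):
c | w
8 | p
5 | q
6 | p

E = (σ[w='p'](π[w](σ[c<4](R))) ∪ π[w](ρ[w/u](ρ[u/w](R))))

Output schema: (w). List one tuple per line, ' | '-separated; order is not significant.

Row counts bottom-up:
  R → 3
  σ[c<4](R) → 0
  π[w](σ[c<4](R)) → 0
  σ[w='p'](π[w](σ[c<4](R))) → 0
  R → 3
  ρ[u/w](R) → 3
  ρ[w/u](ρ[u/w](R)) → 3
  π[w](ρ[w/u](ρ[u/w](R))) → 3
  (σ[w='p'](π[w](σ[c<4](R))) ∪ π[w](ρ[w/u](ρ[u/w](R)))) → 3

== RESULT ==
w
p
p
q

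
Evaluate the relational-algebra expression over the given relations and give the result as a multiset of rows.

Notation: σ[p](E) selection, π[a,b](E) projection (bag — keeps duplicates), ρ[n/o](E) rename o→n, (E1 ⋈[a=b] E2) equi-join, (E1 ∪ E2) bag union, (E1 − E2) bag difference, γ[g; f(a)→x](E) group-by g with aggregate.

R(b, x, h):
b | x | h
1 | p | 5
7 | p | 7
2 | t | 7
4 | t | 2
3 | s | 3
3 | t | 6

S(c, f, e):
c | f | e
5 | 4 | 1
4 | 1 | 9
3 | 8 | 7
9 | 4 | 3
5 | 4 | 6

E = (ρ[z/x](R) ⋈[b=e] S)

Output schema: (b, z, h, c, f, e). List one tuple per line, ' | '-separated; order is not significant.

Stepwise |·|:
  R → 6
  ρ[z/x](R) → 6
  S → 5
  (ρ[z/x](R) ⋈[b=e] S) → 4

== RESULT ==
b | z | h | c | f | e
1 | p | 5 | 5 | 4 | 1
3 | s | 3 | 9 | 4 | 3
3 | t | 6 | 9 | 4 | 3
7 | p | 7 | 3 | 8 | 7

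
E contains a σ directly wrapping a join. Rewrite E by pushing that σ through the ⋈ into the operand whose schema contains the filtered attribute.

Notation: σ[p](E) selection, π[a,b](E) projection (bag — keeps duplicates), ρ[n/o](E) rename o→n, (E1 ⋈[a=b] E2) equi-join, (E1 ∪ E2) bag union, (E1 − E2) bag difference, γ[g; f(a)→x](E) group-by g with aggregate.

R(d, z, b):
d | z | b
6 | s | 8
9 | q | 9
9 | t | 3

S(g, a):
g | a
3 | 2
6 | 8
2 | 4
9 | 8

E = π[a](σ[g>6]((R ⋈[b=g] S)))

σ filters on g, owned by the right side.
E' = π[a]((R ⋈[b=g] σ[g>6](S)))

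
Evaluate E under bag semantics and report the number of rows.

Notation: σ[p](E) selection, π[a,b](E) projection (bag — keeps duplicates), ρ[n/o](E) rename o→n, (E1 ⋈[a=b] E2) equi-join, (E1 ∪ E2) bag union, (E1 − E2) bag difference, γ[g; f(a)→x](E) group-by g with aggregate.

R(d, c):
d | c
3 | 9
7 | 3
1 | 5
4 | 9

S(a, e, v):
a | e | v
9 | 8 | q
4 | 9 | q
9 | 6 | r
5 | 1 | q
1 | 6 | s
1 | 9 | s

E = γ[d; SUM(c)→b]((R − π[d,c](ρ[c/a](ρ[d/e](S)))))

Row counts bottom-up:
  R → 4
  S → 6
  ρ[d/e](S) → 6
  ρ[c/a](ρ[d/e](S)) → 6
  π[d,c](ρ[c/a](ρ[d/e](S))) → 6
  (R − π[d,c](ρ[c/a](ρ[d/e](S)))) → 3
  γ[d; SUM(c)→b]((R − π[d,c](ρ[c/a](ρ[d/e](S))))) → 3

|E| = 3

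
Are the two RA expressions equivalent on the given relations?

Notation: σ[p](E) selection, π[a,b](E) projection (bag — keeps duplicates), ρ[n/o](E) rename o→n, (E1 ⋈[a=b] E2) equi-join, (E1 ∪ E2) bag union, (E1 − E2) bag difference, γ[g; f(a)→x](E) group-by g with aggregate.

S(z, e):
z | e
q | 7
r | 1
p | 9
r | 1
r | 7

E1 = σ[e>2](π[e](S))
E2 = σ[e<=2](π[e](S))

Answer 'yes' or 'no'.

E1 per-node cardinality:
  S → 5
  π[e](S) → 5
  σ[e>2](π[e](S)) → 3
E2 per-node cardinality:
  S → 5
  π[e](S) → 5
  σ[e<=2](π[e](S)) → 2

E1 result:
e
7
7
9
E2 result:
e
1
1
Witness: (1,) appears 0× in E1 but 2× in E2.

no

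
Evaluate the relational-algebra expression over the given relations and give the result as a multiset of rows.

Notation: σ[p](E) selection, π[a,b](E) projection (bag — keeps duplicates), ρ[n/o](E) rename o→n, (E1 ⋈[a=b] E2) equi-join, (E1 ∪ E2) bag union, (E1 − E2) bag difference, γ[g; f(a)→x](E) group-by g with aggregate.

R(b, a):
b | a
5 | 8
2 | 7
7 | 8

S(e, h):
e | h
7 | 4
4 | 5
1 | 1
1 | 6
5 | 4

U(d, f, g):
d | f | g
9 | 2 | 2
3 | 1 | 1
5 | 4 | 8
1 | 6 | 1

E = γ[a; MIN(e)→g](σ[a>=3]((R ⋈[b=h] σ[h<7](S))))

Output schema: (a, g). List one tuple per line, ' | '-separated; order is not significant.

Row counts bottom-up:
  R → 3
  S → 5
  σ[h<7](S) → 5
  (R ⋈[b=h] σ[h<7](S)) → 1
  σ[a>=3]((R ⋈[b=h] σ[h<7](S))) → 1
  γ[a; MIN(e)→g](σ[a>=3]((R ⋈[b=h] σ[h<7](S)))) → 1

== RESULT ==
a | g
8 | 4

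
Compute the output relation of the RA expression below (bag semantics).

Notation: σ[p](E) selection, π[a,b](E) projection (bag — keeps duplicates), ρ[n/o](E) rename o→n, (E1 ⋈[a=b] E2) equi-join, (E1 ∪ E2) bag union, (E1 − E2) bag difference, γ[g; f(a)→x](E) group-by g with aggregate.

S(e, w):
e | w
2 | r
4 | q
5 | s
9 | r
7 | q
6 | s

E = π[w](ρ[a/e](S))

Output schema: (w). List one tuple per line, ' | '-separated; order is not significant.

Subexpression sizes:
  S → 6
  ρ[a/e](S) → 6
  π[w](ρ[a/e](S)) → 6

== RESULT ==
w
q
q
r
r
s
s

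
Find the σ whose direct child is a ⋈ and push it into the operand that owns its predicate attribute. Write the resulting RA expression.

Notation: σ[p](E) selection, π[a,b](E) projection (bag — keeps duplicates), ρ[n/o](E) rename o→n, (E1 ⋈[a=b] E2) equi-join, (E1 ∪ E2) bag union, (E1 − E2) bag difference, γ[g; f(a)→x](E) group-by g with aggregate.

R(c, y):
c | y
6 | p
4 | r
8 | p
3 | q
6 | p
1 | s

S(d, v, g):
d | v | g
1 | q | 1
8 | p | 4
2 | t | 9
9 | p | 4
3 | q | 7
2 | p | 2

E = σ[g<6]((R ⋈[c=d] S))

σ filters on g, owned by the right side.
E' = (R ⋈[c=d] σ[g<6](S))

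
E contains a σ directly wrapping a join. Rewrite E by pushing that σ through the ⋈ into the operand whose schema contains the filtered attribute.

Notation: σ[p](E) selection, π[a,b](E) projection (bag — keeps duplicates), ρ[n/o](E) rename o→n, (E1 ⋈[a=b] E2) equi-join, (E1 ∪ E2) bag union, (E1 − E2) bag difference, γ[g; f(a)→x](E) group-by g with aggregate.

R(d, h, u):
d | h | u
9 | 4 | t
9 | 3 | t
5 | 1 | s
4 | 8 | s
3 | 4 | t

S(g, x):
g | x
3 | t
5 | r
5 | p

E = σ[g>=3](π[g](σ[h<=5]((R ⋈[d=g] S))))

σ filters on h, owned by the left side.
E' = σ[g>=3](π[g]((σ[h<=5](R) ⋈[d=g] S)))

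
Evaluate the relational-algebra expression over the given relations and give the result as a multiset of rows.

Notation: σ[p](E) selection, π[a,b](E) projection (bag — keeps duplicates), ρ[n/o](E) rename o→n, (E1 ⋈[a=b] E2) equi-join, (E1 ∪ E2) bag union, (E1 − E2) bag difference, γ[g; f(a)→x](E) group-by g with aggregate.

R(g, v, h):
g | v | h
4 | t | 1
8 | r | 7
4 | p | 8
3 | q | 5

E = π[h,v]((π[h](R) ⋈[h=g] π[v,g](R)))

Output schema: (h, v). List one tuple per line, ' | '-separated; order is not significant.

Stepwise |·|:
  R → 4
  π[h](R) → 4
  R → 4
  π[v,g](R) → 4
  (π[h](R) ⋈[h=g] π[v,g](R)) → 1
  π[h,v]((π[h](R) ⋈[h=g] π[v,g](R))) → 1

== RESULT ==
h | v
8 | r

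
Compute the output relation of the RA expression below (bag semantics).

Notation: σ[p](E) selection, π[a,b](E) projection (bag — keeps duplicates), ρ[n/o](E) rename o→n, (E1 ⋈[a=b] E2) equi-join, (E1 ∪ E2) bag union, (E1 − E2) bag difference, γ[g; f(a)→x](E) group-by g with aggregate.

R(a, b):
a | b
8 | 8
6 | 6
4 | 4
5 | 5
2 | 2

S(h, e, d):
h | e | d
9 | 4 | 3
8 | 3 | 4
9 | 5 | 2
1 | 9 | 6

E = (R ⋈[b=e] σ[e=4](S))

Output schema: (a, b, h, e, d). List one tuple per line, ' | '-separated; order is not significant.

Row counts bottom-up:
  R → 5
  S → 4
  σ[e=4](S) → 1
  (R ⋈[b=e] σ[e=4](S)) → 1

== RESULT ==
a | b | h | e | d
4 | 4 | 9 | 4 | 3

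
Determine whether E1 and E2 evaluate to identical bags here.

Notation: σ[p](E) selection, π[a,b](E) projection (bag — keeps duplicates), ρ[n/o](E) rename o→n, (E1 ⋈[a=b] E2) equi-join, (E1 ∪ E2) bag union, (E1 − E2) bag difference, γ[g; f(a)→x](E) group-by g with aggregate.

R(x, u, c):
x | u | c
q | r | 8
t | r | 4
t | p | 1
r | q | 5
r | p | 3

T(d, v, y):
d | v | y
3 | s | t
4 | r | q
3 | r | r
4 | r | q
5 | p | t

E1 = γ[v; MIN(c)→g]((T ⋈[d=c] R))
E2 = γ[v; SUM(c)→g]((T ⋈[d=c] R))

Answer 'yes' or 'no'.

E1 per-node cardinality:
  T → 5
  R → 5
  (T ⋈[d=c] R) → 5
  γ[v; MIN(c)→g]((T ⋈[d=c] R)) → 3
E2 per-node cardinality:
  T → 5
  R → 5
  (T ⋈[d=c] R) → 5
  γ[v; SUM(c)→g]((T ⋈[d=c] R)) → 3

E1 result:
v | g
p | 5
r | 3
s | 3
E2 result:
v | g
p | 5
r | 11
s | 3
Witness: ('r', 11) appears 0× in E1 but 1× in E2.

no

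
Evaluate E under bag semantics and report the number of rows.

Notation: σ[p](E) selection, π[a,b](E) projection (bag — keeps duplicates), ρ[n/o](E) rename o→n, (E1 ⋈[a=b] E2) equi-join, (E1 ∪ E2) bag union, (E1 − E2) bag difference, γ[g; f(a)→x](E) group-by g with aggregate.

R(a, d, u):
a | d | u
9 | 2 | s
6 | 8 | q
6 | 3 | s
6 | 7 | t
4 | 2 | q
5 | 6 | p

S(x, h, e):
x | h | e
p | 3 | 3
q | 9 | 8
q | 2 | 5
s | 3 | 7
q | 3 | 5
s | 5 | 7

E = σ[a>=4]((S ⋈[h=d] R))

Stepwise |·|:
  S → 6
  R → 6
  (S ⋈[h=d] R) → 5
  σ[a>=4]((S ⋈[h=d] R)) → 5

|E| = 5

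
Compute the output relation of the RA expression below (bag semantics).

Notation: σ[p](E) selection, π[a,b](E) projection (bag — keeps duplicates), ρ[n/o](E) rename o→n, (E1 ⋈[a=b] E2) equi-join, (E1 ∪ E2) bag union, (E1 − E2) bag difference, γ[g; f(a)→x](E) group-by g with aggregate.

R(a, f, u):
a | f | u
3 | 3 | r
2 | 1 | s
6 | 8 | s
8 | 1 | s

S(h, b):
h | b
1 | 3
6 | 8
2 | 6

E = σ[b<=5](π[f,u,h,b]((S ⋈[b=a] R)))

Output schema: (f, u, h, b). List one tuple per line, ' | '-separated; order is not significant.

Subexpression sizes:
  S → 3
  R → 4
  (S ⋈[b=a] R) → 3
  π[f,u,h,b]((S ⋈[b=a] R)) → 3
  σ[b<=5](π[f,u,h,b]((S ⋈[b=a] R))) → 1

== RESULT ==
f | u | h | b
3 | r | 1 | 3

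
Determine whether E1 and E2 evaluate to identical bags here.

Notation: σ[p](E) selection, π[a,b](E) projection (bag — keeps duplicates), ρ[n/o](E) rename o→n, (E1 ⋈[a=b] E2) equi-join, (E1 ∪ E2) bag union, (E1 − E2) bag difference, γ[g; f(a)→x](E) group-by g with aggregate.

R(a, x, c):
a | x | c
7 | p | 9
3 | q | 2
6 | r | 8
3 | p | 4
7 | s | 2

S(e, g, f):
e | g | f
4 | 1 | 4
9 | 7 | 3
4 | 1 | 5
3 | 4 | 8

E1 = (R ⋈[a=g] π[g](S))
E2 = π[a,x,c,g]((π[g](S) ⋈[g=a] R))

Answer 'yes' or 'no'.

E1 stepwise |·|:
  R → 5
  S → 4
  π[g](S) → 4
  (R ⋈[a=g] π[g](S)) → 2
E2 stepwise |·|:
  S → 4
  π[g](S) → 4
  R → 5
  (π[g](S) ⋈[g=a] R) → 2
  π[a,x,c,g]((π[g](S) ⋈[g=a] R)) → 2

E1 and E2 produce the same multiset:
a | x | c | g
7 | p | 9 | 7
7 | s | 2 | 7

yes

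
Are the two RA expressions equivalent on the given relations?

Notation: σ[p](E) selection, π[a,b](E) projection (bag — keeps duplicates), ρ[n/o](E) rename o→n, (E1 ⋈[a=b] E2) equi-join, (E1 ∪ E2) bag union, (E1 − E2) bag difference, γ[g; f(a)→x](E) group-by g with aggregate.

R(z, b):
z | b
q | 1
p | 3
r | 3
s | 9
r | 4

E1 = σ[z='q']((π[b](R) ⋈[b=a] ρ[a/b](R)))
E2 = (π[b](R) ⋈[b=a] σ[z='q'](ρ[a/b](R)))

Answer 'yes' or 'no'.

E1 per-node cardinality:
  R → 5
  π[b](R) → 5
  R → 5
  ρ[a/b](R) → 5
  (π[b](R) ⋈[b=a] ρ[a/b](R)) → 7
  σ[z='q']((π[b](R) ⋈[b=a] ρ[a/b](R))) → 1
E2 per-node cardinality:
  R → 5
  π[b](R) → 5
  R → 5
  ρ[a/b](R) → 5
  σ[z='q'](ρ[a/b](R)) → 1
  (π[b](R) ⋈[b=a] σ[z='q'](ρ[a/b](R))) → 1

E1 and E2 produce the same multiset:
b | z | a
1 | q | 1

yes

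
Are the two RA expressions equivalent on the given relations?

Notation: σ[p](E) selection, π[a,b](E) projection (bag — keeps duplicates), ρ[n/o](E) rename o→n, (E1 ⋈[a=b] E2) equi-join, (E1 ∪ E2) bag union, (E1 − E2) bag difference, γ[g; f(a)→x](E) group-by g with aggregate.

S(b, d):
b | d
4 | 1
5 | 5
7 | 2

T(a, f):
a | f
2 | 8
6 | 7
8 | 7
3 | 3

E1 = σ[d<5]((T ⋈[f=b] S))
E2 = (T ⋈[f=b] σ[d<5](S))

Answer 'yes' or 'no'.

E1 per-node cardinality:
  T → 4
  S → 3
  (T ⋈[f=b] S) → 2
  σ[d<5]((T ⋈[f=b] S)) → 2
E2 per-node cardinality:
  T → 4
  S → 3
  σ[d<5](S) → 2
  (T ⋈[f=b] σ[d<5](S)) → 2

E1 and E2 produce the same multiset:
a | f | b | d
6 | 7 | 7 | 2
8 | 7 | 7 | 2

yes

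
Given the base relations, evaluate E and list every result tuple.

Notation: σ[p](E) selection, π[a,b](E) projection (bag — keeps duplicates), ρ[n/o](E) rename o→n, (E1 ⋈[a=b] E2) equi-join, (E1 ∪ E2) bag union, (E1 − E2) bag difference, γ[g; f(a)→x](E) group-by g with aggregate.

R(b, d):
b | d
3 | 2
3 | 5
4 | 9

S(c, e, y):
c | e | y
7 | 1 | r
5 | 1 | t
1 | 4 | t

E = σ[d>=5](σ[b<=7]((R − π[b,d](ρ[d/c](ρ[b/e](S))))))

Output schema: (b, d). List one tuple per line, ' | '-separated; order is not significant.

Stepwise |·|:
  R → 3
  S → 3
  ρ[b/e](S) → 3
  ρ[d/c](ρ[b/e](S)) → 3
  π[b,d](ρ[d/c](ρ[b/e](S))) → 3
  (R − π[b,d](ρ[d/c](ρ[b/e](S)))) → 3
  σ[b<=7]((R − π[b,d](ρ[d/c](ρ[b/e](S))))) → 3
  σ[d>=5](σ[b<=7]((R − π[b,d](ρ[d/c](ρ[b/e](S)))))) → 2

== RESULT ==
b | d
3 | 5
4 | 9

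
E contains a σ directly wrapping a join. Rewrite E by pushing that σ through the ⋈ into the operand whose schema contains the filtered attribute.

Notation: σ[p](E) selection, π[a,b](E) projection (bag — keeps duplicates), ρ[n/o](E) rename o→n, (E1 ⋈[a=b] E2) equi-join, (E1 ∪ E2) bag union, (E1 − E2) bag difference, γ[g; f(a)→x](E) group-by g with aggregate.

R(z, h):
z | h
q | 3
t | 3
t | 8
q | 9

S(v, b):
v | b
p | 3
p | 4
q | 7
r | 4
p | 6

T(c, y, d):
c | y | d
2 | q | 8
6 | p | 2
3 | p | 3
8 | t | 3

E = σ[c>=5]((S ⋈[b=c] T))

σ filters on c, owned by the right side.
E' = (S ⋈[b=c] σ[c>=5](T))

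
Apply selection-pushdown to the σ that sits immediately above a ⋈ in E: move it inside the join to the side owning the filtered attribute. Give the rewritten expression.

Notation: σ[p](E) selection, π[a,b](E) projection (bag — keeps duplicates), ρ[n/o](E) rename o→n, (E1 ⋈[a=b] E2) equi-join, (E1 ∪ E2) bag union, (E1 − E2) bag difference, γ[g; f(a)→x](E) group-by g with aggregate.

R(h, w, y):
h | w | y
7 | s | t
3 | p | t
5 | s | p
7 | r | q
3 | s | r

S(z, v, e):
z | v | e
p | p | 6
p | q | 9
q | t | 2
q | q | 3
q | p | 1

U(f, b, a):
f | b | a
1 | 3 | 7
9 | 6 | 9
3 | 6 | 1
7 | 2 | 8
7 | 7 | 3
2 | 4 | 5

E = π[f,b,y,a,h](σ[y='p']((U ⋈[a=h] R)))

σ filters on y, owned by the right side.
E' = π[f,b,y,a,h]((U ⋈[a=h] σ[y='p'](R)))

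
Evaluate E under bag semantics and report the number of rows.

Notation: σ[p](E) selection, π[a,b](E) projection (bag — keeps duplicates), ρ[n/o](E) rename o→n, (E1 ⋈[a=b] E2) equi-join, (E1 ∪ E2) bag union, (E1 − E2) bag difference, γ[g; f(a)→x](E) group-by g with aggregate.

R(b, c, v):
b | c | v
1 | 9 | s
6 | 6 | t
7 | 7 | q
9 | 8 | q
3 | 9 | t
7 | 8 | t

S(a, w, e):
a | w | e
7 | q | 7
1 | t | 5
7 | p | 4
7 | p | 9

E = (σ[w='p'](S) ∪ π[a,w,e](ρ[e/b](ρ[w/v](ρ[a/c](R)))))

Stepwise |·|:
  S → 4
  σ[w='p'](S) → 2
  R → 6
  ρ[a/c](R) → 6
  ρ[w/v](ρ[a/c](R)) → 6
  ρ[e/b](ρ[w/v](ρ[a/c](R))) → 6
  π[a,w,e](ρ[e/b](ρ[w/v](ρ[a/c](R)))) → 6
  (σ[w='p'](S) ∪ π[a,w,e](ρ[e/b](ρ[w/v](ρ[a/c](R))))) → 8

|E| = 8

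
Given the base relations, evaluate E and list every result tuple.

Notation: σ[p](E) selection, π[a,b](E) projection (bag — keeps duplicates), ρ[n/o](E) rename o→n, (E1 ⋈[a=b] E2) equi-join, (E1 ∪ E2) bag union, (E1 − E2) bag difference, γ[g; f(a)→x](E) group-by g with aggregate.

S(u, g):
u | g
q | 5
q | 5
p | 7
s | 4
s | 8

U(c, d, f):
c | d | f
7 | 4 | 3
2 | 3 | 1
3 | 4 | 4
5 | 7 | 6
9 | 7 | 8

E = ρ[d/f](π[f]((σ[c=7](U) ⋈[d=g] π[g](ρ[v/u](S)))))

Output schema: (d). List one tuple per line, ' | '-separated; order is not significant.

Per-node cardinality:
  U → 5
  σ[c=7](U) → 1
  S → 5
  ρ[v/u](S) → 5
  π[g](ρ[v/u](S)) → 5
  (σ[c=7](U) ⋈[d=g] π[g](ρ[v/u](S))) → 1
  π[f]((σ[c=7](U) ⋈[d=g] π[g](ρ[v/u](S)))) → 1
  ρ[d/f](π[f]((σ[c=7](U) ⋈[d=g] π[g](ρ[v/u](S))))) → 1

== RESULT ==
d
3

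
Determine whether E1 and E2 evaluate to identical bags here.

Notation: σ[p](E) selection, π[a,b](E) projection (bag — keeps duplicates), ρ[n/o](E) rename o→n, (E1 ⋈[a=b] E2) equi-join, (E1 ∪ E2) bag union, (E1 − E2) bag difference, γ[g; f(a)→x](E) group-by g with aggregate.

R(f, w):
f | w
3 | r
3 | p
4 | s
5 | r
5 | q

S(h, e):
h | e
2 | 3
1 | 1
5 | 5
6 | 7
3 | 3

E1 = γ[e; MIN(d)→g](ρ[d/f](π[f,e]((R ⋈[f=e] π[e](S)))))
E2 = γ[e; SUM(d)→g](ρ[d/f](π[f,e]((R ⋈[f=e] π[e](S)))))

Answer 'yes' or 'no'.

E1 per-node cardinality:
  R → 5
  S → 5
  π[e](S) → 5
  (R ⋈[f=e] π[e](S)) → 6
  π[f,e]((R ⋈[f=e] π[e](S))) → 6
  ρ[d/f](π[f,e]((R ⋈[f=e] π[e](S)))) → 6
  γ[e; MIN(d)→g](ρ[d/f](π[f,e]((R ⋈[f=e] π[e](S))))) → 2
E2 per-node cardinality:
  R → 5
  S → 5
  π[e](S) → 5
  (R ⋈[f=e] π[e](S)) → 6
  π[f,e]((R ⋈[f=e] π[e](S))) → 6
  ρ[d/f](π[f,e]((R ⋈[f=e] π[e](S)))) → 6
  γ[e; SUM(d)→g](ρ[d/f](π[f,e]((R ⋈[f=e] π[e](S))))) → 2

E1 result:
e | g
3 | 3
5 | 5
E2 result:
e | g
3 | 12
5 | 10
Witness: (3, 12) appears 0× in E1 but 1× in E2.

no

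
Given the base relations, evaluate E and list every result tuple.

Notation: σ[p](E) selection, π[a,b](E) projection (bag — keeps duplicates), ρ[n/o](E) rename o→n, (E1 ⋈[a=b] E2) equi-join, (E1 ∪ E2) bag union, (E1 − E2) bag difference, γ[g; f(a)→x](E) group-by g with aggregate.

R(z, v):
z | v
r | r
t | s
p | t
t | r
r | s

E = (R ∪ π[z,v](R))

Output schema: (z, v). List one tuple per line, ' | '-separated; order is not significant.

Per-node cardinality:
  R → 5
  R → 5
  π[z,v](R) → 5
  (R ∪ π[z,v](R)) → 10

== RESULT ==
z | v
p | t
p | t
r | r
r | r
r | s
r | s
t | r
t | r
t | s
t | s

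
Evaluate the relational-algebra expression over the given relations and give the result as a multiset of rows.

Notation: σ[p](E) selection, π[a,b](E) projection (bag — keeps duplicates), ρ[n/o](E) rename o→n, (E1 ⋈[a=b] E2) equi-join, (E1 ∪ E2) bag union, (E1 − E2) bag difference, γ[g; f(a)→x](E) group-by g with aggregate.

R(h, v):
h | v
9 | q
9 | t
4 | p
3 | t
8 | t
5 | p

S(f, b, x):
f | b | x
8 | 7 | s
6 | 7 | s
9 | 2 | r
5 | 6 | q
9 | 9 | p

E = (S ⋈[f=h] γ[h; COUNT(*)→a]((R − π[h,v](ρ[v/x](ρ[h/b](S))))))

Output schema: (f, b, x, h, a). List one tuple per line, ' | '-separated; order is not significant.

Subexpression sizes:
  S → 5
  R → 6
  S → 5
  ρ[h/b](S) → 5
  ρ[v/x](ρ[h/b](S)) → 5
  π[h,v](ρ[v/x](ρ[h/b](S))) → 5
  (R − π[h,v](ρ[v/x](ρ[h/b](S)))) → 6
  γ[h; COUNT(*)→a]((R − π[h,v](ρ[v/x](ρ[h/b](S))))) → 5
  (S ⋈[f=h] γ[h; COUNT(*)→a]((R − π[h,v](ρ[v/x](ρ[h/b](S)))))) → 4

== RESULT ==
f | b | x | h | a
5 | 6 | q | 5 | 1
8 | 7 | s | 8 | 1
9 | 2 | r | 9 | 2
9 | 9 | p | 9 | 2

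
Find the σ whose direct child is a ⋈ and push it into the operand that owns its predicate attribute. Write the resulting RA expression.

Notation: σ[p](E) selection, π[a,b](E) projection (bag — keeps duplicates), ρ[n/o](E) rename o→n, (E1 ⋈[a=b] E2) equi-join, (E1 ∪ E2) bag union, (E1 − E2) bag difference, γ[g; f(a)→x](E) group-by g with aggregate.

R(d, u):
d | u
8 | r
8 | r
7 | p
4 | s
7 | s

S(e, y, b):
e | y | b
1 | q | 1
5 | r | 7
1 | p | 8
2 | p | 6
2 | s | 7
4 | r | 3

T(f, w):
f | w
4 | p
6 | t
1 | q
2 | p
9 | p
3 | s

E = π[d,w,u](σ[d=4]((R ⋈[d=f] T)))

σ filters on d, owned by the left side.
E' = π[d,w,u]((σ[d=4](R) ⋈[d=f] T))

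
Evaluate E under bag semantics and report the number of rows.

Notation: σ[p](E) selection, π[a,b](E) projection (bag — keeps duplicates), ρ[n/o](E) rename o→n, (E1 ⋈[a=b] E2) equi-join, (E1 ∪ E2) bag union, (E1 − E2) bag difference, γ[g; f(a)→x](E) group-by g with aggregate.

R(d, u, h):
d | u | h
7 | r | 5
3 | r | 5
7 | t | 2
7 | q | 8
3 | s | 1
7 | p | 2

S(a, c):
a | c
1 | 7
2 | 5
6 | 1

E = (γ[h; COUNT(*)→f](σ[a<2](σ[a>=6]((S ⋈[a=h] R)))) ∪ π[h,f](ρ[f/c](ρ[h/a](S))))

Subexpression sizes:
  S → 3
  R → 6
  (S ⋈[a=h] R) → 3
  σ[a>=6]((S ⋈[a=h] R)) → 0
  σ[a<2](σ[a>=6]((S ⋈[a=h] R))) → 0
  γ[h; COUNT(*)→f](σ[a<2](σ[a>=6]((S ⋈[a=h] R)))) → 0
  S → 3
  ρ[h/a](S) → 3
  ρ[f/c](ρ[h/a](S)) → 3
  π[h,f](ρ[f/c](ρ[h/a](S))) → 3
  (γ[h; COUNT(*)→f](σ[a<2](σ[a>=6]((S ⋈[a=h] R)))) ∪ π[h,f](ρ[f/c](ρ[h/a](S)))) → 3

|E| = 3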